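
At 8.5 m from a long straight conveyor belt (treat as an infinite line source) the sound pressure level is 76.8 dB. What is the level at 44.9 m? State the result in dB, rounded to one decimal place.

Line-source attenuation: ΔL = 10·log₁₀(r₂/r₁) = 10·log₁₀(44.9/8.5) = 7.228 dB.
L₂ = 76.8 − 10·log₁₀(44.9/8.5) = 76.8 − 7.228 = 69.57 dB.

69.6 dB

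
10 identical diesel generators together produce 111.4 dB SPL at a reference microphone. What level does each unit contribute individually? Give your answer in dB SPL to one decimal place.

Dividing the total intensity by 10 lowers the level by 10·log₁₀ 10 = 10.000 dB: L₁ = 111.4 − 10.000.

101.4 dB SPL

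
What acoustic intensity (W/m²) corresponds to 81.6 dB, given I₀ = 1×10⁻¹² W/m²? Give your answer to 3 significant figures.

0.000145 W/m²

I/I₀ = 10^(81.6/10) = 1.445e+08, so I = 1.445e+08 × 10⁻¹² W/m².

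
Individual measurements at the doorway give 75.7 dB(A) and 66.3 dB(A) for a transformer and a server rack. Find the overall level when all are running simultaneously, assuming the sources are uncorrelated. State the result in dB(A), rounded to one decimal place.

For uncorrelated sources the intensities add, so convert each level to linear form, sum, and take 10·log₁₀ of the total.
Σ 10^(L/10) = 10^(75.7/10) + 10^(66.3/10) = 4.142e+07.
L_total = 10·log₁₀(4.142e+07) = 76.17 dB(A).

76.2 dB(A)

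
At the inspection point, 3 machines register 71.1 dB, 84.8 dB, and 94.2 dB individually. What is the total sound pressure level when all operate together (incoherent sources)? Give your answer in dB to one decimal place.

94.7 dB

Incoherent sources combine by intensity addition: L_total = 10·log₁₀(Σ 10^(L_i/10)).
Σ 10^(L/10) = 10^(71.1/10) + 10^(84.8/10) + 10^(94.2/10) = 2.945e+09.
L_total = 10·log₁₀(2.945e+09) = 94.69 dB.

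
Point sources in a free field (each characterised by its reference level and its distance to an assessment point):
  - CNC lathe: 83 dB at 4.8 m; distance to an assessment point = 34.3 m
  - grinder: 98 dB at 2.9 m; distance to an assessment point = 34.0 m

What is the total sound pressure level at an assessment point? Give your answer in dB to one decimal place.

Propagate each source to the receiver with L = L_ref − 20·log₁₀(r/r_ref), then add intensities.
CNC lathe: 83 − 20·log₁₀(34.3/4.8) = 83 − 17.08 = 65.92 dB.
grinder: 98 − 20·log₁₀(34.0/2.9) = 98 − 21.38 = 76.62 dB.
Σ 10^(L/10) = 4.981e+07 → L_total = 10·log₁₀(4.981e+07) = 76.97 dB.

77.0 dB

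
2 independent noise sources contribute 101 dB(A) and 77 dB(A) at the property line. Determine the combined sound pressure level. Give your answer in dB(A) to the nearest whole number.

Incoherent sources combine by intensity addition: L_total = 10·log₁₀(Σ 10^(L_i/10)).
Σ 10^(L/10) = 10^(101/10) + 10^(77/10) = 1.264e+10.
L_total = 10·log₁₀(1.264e+10) = 101.02 dB(A).

101 dB(A)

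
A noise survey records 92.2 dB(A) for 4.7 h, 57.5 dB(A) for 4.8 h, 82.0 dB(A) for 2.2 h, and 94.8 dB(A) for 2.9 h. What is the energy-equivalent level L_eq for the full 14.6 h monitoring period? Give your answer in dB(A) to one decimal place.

L_eq = 10·log₁₀[(1/T)·Σ tᵢ·10^(Lᵢ/10)] with T = 14.6 h.
Σ tᵢ·10^(Lᵢ/10) = 4.7·10^(92.2/10) + 4.8·10^(57.5/10) + 2.2·10^(82.0/10) + 2.9·10^(94.8/10) = 1.691e+10.
L_eq = 10·log₁₀(1.691e+10/14.6) = 90.64 dB(A).

90.6 dB(A)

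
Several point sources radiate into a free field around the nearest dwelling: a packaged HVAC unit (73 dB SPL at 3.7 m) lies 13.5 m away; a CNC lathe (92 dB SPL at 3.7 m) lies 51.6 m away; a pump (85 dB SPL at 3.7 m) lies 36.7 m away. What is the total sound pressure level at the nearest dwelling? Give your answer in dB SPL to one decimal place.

Propagate each source to the receiver with L = L_ref − 20·log₁₀(r/r_ref), then add intensities.
packaged HVAC unit: 73 − 20·log₁₀(13.5/3.7) = 73 − 11.24 = 61.76 dB SPL.
CNC lathe: 92 − 20·log₁₀(51.6/3.7) = 92 − 22.89 = 69.11 dB SPL.
pump: 85 − 20·log₁₀(36.7/3.7) = 85 − 19.93 = 65.07 dB SPL.
Σ 10^(L/10) = 1.286e+07 → L_total = 10·log₁₀(1.286e+07) = 71.09 dB SPL.

71.1 dB SPL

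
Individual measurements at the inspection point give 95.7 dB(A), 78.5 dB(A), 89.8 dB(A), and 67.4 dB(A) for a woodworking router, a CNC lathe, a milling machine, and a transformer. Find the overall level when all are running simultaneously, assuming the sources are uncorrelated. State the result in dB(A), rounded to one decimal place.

Incoherent sources combine by intensity addition: L_total = 10·log₁₀(Σ 10^(L_i/10)).
Σ 10^(L/10) = 10^(95.7/10) + 10^(78.5/10) + 10^(89.8/10) + 10^(67.4/10) = 4.747e+09.
L_total = 10·log₁₀(4.747e+09) = 96.76 dB(A).

96.8 dB(A)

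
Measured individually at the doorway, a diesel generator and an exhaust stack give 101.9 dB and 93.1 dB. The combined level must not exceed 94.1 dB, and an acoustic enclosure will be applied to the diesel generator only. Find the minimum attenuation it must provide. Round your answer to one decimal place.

14.7 dB

Everything except the diesel generator sums to 10^(93.1/10) = 2.042e+09 in linear terms, 93.10 dB.
The limit corresponds to 10^(94.1/10) = 2.570e+09; subtracting the fixed part leaves 5.287e+08 for the diesel generator, i.e. 87.23 dB.
Required insertion loss = 101.9 − 87.23 = 14.67 dB.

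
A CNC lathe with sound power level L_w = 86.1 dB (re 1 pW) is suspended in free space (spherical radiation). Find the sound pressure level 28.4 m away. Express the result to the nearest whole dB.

46 dB

The power spreads over a sphere of area 4π·r², so L_p = L_w − 10·log₁₀(4π·r²).
4π·r² = 1.014e+04 m², 10·log₁₀ of that is 40.058 dB.
L_p = 86.1 − 40.058 = 46.04 dB.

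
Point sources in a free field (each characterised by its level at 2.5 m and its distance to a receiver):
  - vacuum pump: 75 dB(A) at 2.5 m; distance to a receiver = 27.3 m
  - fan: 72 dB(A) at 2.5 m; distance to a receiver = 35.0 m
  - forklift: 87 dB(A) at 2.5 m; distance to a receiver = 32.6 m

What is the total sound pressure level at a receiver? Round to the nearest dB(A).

Propagate each source to the receiver with L = L_ref − 20·log₁₀(r/r_ref), then add intensities.
vacuum pump: 75 − 20·log₁₀(27.3/2.5) = 75 − 20.76 = 54.24 dB(A).
fan: 72 − 20·log₁₀(35.0/2.5) = 72 − 22.92 = 49.08 dB(A).
forklift: 87 − 20·log₁₀(32.6/2.5) = 87 − 22.31 = 64.69 dB(A).
Σ 10^(L/10) = 3.293e+06 → L_total = 10·log₁₀(3.293e+06) = 65.18 dB(A).

65 dB(A)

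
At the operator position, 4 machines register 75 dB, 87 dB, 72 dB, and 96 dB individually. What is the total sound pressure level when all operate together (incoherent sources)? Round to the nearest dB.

97 dB

For uncorrelated sources the intensities add, so convert each level to linear form, sum, and take 10·log₁₀ of the total.
Σ 10^(L/10) = 10^(75/10) + 10^(87/10) + 10^(72/10) + 10^(96/10) = 4.530e+09.
L_total = 10·log₁₀(4.530e+09) = 96.56 dB.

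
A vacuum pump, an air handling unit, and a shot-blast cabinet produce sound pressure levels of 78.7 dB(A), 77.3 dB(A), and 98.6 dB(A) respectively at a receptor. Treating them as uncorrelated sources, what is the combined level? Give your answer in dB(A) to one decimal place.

For uncorrelated sources the intensities add, so convert each level to linear form, sum, and take 10·log₁₀ of the total.
Σ 10^(L/10) = 10^(78.7/10) + 10^(77.3/10) + 10^(98.6/10) = 7.372e+09.
L_total = 10·log₁₀(7.372e+09) = 98.68 dB(A).

98.7 dB(A)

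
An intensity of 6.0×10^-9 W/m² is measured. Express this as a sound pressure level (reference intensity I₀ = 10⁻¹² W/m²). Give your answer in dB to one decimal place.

Dividing by I₀ shifts the exponent by 12: I/I₀ = 6.0×10^3.
L = 10·(0.7782 + 3) = 37.78 dB.

37.8 dB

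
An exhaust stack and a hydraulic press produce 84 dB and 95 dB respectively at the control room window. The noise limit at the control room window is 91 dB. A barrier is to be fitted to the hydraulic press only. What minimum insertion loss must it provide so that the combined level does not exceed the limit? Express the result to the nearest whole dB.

Everything except the hydraulic press sums to 10^(84/10) = 2.512e+08 in linear terms, 84.00 dB.
The limit corresponds to 10^(91/10) = 1.259e+09; subtracting the fixed part leaves 1.008e+09 for the hydraulic press, i.e. 90.03 dB.
So the hydraulic press must be reduced from 95 to 90.03 dB: IL = 4.97 dB.

5 dB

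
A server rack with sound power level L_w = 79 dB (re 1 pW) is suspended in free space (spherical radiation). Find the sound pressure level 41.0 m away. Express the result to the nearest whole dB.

L_p = L_w − 10·log₁₀(4π·r²) with r = 41.0 m.
4π·r² = 2.112e+04 m², 10·log₁₀ of that is 43.248 dB.
L_p = 79 − 43.248 = 35.75 dB.

36 dB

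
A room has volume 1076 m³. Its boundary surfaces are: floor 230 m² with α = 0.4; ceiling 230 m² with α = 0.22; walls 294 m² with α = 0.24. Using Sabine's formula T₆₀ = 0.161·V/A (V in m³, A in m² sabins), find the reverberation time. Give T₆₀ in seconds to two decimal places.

0.81 s

Total absorption A = 230·0.4 + 230·0.22 + 294·0.24 = 213.16 m² sabins.
T₆₀ = 0.161·V/A = 0.161·1076/213.16 = 0.813 s.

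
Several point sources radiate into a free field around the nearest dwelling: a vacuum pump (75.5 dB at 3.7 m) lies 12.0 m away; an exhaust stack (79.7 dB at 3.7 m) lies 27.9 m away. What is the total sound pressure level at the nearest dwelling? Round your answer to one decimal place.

Propagate each source to the receiver with L = L_ref − 20·log₁₀(r/r_ref), then add intensities.
vacuum pump: 75.5 − 20·log₁₀(12.0/3.7) = 75.5 − 10.22 = 65.28 dB.
exhaust stack: 79.7 − 20·log₁₀(27.9/3.7) = 79.7 − 17.55 = 62.15 dB.
Σ 10^(L/10) = 5.015e+06 → L_total = 10·log₁₀(5.015e+06) = 67.00 dB.

67.0 dB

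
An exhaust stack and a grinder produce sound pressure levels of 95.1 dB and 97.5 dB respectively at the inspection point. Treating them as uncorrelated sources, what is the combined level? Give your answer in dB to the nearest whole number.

For uncorrelated sources the intensities add, so convert each level to linear form, sum, and take 10·log₁₀ of the total.
Σ 10^(L/10) = 10^(95.1/10) + 10^(97.5/10) = 8.859e+09.
L_total = 10·log₁₀(8.859e+09) = 99.47 dB.

99 dB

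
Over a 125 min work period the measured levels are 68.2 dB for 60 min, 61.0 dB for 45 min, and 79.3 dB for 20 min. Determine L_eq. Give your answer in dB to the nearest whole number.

The energy average is taken in the linear domain: L_eq = 10·log₁₀[(Σ tᵢ·10^(Lᵢ/10))/T], T = 125 min.
Σ tᵢ·10^(Lᵢ/10) = 60·10^(68.2/10) + 45·10^(61.0/10) + 20·10^(79.3/10) = 2.155e+09.
L_eq = 10·log₁₀(2.155e+09/125) = 72.37 dB.

72 dB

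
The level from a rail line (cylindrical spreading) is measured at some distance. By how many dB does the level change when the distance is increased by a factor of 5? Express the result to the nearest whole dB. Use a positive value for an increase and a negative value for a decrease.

A line source loses 3 dB per doubling of distance; generally ΔL = −10·log₁₀(r₂/r₁).
ΔL = −10·log₁₀(5) = -6.99 dB.

-7 dB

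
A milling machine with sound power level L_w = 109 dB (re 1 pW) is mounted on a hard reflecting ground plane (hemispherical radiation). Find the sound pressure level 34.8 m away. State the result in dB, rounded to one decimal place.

Free-field hemispherical radiation: L_p = L_w − 10·log₁₀(2π·r²), r = 34.8 m.
2π·r² = 7609 m², 10·log₁₀ of that is 38.813 dB.
L_p = 109 − 38.813 = 70.19 dB.

70.2 dB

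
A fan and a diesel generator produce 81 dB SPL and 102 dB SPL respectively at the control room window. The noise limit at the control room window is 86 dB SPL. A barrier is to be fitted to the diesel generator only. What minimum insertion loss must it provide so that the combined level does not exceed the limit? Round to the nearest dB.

Fixed contribution from the other source: Σ 10^(L/10) = 10^(81/10) = 1.259e+08 (81.00 dB SPL).
To meet 86 dB SPL overall, the treated diesel generator may contribute at most 10^(86/10) − 1.259e+08 = 2.722e+08, i.e. 84.35 dB SPL.
So the diesel generator must be reduced from 102 to 84.35 dB SPL: IL = 17.65 dB.

18 dB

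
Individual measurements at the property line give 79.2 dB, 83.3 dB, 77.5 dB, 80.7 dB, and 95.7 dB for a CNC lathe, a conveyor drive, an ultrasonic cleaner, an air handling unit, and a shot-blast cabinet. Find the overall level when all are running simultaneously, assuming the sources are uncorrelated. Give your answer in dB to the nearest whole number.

Incoherent sources combine by intensity addition: L_total = 10·log₁₀(Σ 10^(L_i/10)).
Σ 10^(L/10) = 10^(79.2/10) + 10^(83.3/10) + 10^(77.5/10) + 10^(80.7/10) + 10^(95.7/10) = 4.186e+09.
L_total = 10·log₁₀(4.186e+09) = 96.22 dB.

96 dB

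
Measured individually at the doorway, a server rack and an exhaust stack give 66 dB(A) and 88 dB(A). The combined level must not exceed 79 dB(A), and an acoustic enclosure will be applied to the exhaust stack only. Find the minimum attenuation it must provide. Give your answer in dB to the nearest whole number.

9 dB

The untreated sources together contribute 10^(66/10) = 3.981e+06, i.e. 66.00 dB(A).
The limit corresponds to 10^(79/10) = 7.943e+07; subtracting the fixed part leaves 7.545e+07 for the exhaust stack, i.e. 78.78 dB(A).
So the exhaust stack must be reduced from 88 to 78.78 dB(A): IL = 9.22 dB.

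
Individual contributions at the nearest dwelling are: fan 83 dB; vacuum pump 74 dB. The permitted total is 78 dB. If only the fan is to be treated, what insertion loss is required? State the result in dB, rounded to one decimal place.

7.2 dB

Fixed contribution from the other source: Σ 10^(L/10) = 10^(74/10) = 2.512e+07 (74.00 dB).
The limit corresponds to 10^(78/10) = 6.310e+07; subtracting the fixed part leaves 3.798e+07 for the fan, i.e. 75.80 dB.
So the fan must be reduced from 83 to 75.80 dB: IL = 7.20 dB.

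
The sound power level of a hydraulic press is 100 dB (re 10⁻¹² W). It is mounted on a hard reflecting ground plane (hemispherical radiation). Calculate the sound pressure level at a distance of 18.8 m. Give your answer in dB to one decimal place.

Free-field hemispherical radiation: L_p = L_w − 10·log₁₀(2π·r²), r = 18.8 m.
2π·r² = 2221 m², 10·log₁₀ of that is 33.465 dB.
L_p = 100 − 33.465 = 66.54 dB.

66.5 dB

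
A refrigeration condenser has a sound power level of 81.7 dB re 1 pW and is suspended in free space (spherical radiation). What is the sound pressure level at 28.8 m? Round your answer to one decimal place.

Free-field spherical radiation: L_p = L_w − 10·log₁₀(4π·r²), r = 28.8 m.
4π·r² = 1.042e+04 m², 10·log₁₀ of that is 40.180 dB.
L_p = 81.7 − 40.180 = 41.52 dB.

41.5 dB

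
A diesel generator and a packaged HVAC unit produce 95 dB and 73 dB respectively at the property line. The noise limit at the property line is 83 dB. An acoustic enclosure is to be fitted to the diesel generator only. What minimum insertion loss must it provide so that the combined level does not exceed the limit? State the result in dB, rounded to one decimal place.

12.5 dB

The untreated sources together contribute 10^(73/10) = 1.995e+07, i.e. 73.00 dB.
The limit corresponds to 10^(83/10) = 1.995e+08; subtracting the fixed part leaves 1.796e+08 for the diesel generator, i.e. 82.54 dB.
So the diesel generator must be reduced from 95 to 82.54 dB: IL = 12.46 dB.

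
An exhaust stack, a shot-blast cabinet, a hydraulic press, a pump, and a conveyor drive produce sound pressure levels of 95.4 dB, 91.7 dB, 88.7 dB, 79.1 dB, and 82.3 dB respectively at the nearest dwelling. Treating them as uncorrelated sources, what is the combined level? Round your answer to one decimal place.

97.7 dB

For uncorrelated sources the intensities add, so convert each level to linear form, sum, and take 10·log₁₀ of the total.
Σ 10^(L/10) = 10^(95.4/10) + 10^(91.7/10) + 10^(88.7/10) + 10^(79.1/10) + 10^(82.3/10) = 5.939e+09.
L_total = 10·log₁₀(5.939e+09) = 97.74 dB.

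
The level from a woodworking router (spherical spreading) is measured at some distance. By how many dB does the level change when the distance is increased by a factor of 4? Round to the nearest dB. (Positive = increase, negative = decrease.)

-12 dB

With spherical spreading the level changes by −20·log₁₀(r₂/r₁).
ΔL = −20·log₁₀(4) = -12.04 dB.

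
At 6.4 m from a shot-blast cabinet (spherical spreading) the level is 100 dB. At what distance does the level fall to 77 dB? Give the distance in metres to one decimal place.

90.4 m

Point-source spreading drops the level by 20·log₁₀(r₂/r₁); inverting, r₂/r₁ = 10^(ΔL/20).
r₂ = 6.4·10^((100−77)/20) = 6.4·10^(23.0/20) = 90.40 m.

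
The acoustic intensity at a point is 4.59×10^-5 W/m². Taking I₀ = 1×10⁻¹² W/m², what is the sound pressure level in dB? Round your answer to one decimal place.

76.6 dB

L = 10·log₁₀(I/I₀) = 10·log₁₀(4.59×10^-5/10⁻¹²) = 10·log₁₀(4.59×10^7).
L = 10·(0.6618 + 7) = 76.62 dB.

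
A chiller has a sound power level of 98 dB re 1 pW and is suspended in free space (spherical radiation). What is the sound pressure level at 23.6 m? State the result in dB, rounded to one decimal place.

59.5 dB

L_p = L_w − 10·log₁₀(4π·r²) with r = 23.6 m.
4π·r² = 6999 m², 10·log₁₀ of that is 38.450 dB.
L_p = 98 − 38.450 = 59.55 dB.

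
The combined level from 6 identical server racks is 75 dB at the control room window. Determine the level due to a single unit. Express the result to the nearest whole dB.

6 equal contributions raise the level by 10·log₁₀ 6 = 7.782 dB, so each unit alone gives 75 − 7.782.

67 dB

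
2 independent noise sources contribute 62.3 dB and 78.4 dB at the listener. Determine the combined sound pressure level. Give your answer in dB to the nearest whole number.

79 dB

Incoherent sources combine by intensity addition: L_total = 10·log₁₀(Σ 10^(L_i/10)).
Σ 10^(L/10) = 10^(62.3/10) + 10^(78.4/10) = 7.088e+07.
L_total = 10·log₁₀(7.088e+07) = 78.51 dB.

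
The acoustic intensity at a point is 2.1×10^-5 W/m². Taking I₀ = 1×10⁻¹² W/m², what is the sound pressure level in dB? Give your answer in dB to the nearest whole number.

L = 10·log₁₀(I/I₀) = 10·log₁₀(2.1×10^-5/10⁻¹²) = 10·log₁₀(2.1×10^7).
L = 10·(0.3222 + 7) = 73.22 dB.

73 dB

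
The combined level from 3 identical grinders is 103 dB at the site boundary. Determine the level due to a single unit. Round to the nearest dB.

98 dB

Dividing the total intensity by 3 lowers the level by 10·log₁₀ 3 = 4.771 dB: L₁ = 103 − 4.771.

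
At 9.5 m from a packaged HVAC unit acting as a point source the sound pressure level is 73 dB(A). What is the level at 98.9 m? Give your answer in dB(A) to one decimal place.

52.7 dB(A)

Point-source attenuation: ΔL = 20·log₁₀(r₂/r₁) = 20·log₁₀(98.9/9.5) = 20.349 dB.
L₂ = 73 − 20·log₁₀(98.9/9.5) = 73 − 20.349 = 52.65 dB(A).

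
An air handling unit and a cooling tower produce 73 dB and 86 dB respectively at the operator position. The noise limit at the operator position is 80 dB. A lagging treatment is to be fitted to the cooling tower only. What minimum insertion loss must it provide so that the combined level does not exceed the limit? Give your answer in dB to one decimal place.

The untreated sources together contribute 10^(73/10) = 1.995e+07, i.e. 73.00 dB.
The limit corresponds to 10^(80/10) = 1.000e+08; subtracting the fixed part leaves 8.005e+07 for the cooling tower, i.e. 79.03 dB.
Required insertion loss = 86 − 79.03 = 6.97 dB.

7.0 dB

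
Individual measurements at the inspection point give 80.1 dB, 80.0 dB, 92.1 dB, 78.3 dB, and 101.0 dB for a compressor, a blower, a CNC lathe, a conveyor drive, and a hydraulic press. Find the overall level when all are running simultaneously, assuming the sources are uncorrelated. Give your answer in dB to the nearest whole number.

For uncorrelated sources the intensities add, so convert each level to linear form, sum, and take 10·log₁₀ of the total.
Σ 10^(L/10) = 10^(80.1/10) + 10^(80.0/10) + 10^(92.1/10) + 10^(78.3/10) + 10^(101.0/10) = 1.448e+10.
L_total = 10·log₁₀(1.448e+10) = 101.61 dB.

102 dB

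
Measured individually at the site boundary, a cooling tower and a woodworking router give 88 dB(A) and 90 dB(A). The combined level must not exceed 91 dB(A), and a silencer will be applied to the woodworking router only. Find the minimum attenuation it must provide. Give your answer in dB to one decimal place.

2.0 dB

Everything except the woodworking router sums to 10^(88/10) = 6.310e+08 in linear terms, 88.00 dB(A).
The limit corresponds to 10^(91/10) = 1.259e+09; subtracting the fixed part leaves 6.280e+08 for the woodworking router, i.e. 87.98 dB(A).
Required insertion loss = 90 − 87.98 = 2.02 dB.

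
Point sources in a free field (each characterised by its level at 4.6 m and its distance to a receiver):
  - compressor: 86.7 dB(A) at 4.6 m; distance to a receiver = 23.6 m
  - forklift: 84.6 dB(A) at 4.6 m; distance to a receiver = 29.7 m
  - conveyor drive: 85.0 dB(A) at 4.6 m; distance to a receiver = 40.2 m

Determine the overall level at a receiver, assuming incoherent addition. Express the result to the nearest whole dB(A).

First find each source's level at the receiver (point-source: −20·log₁₀(r/r_ref)), then combine on an intensity basis.
compressor: 86.7 − 20·log₁₀(23.6/4.6) = 86.7 − 14.20 = 72.50 dB(A).
forklift: 84.6 − 20·log₁₀(29.7/4.6) = 84.6 − 16.20 = 68.40 dB(A).
conveyor drive: 85.0 − 20·log₁₀(40.2/4.6) = 85.0 − 18.83 = 66.17 dB(A).
Σ 10^(L/10) = 2.883e+07 → L_total = 10·log₁₀(2.883e+07) = 74.60 dB(A).

75 dB(A)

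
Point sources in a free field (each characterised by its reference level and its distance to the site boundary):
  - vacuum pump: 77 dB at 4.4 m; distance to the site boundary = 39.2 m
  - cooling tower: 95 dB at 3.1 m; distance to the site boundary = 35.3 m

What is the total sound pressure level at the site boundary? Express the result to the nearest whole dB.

74 dB

First find each source's level at the receiver (point-source: −20·log₁₀(r/r_ref)), then combine on an intensity basis.
vacuum pump: 77 − 20·log₁₀(39.2/4.4) = 77 − 19.00 = 58.00 dB.
cooling tower: 95 − 20·log₁₀(35.3/3.1) = 95 − 21.13 = 73.87 dB.
Σ 10^(L/10) = 2.502e+07 → L_total = 10·log₁₀(2.502e+07) = 73.98 dB.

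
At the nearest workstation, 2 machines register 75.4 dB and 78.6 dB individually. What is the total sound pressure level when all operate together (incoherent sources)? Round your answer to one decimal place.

80.3 dB

For uncorrelated sources the intensities add, so convert each level to linear form, sum, and take 10·log₁₀ of the total.
Σ 10^(L/10) = 10^(75.4/10) + 10^(78.6/10) = 1.071e+08.
L_total = 10·log₁₀(1.071e+08) = 80.30 dB.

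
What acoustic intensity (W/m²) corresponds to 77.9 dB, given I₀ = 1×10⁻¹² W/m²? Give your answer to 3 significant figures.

I/I₀ = 10^(77.9/10) = 6.166e+07, so I = 6.166e+07 × 10⁻¹² W/m².

6.17e-05 W/m²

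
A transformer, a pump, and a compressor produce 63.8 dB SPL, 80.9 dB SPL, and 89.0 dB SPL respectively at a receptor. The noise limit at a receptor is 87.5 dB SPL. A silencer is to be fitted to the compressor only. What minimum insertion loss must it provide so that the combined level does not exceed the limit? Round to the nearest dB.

3 dB

Fixed contribution from the other sources: Σ 10^(L/10) = 10^(63.8/10) + 10^(80.9/10) = 1.254e+08 (80.98 dB SPL).
To meet 87.5 dB SPL overall, the treated compressor may contribute at most 10^(87.5/10) − 1.254e+08 = 4.369e+08, i.e. 86.40 dB SPL.
Required insertion loss = 89.0 − 86.40 = 2.60 dB.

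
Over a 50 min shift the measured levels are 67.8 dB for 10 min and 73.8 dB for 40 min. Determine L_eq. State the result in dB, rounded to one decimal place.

Weight each interval's intensity by its duration and average over T = 50 min:
Σ tᵢ·10^(Lᵢ/10) = 10·10^(67.8/10) + 40·10^(73.8/10) = 1.020e+09.
L_eq = 10·log₁₀(1.020e+09/50) = 73.10 dB.

73.1 dB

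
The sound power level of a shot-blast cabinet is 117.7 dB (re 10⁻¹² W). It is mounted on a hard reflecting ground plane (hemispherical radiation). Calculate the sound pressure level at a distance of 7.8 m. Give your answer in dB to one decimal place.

91.9 dB

L_p = L_w − 10·log₁₀(2π·r²) with r = 7.8 m.
2π·r² = 382.3 m², 10·log₁₀ of that is 25.824 dB.
L_p = 117.7 − 25.824 = 91.88 dB.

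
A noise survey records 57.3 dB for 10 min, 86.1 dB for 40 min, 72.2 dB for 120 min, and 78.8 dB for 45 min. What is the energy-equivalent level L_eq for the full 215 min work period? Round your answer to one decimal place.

80.0 dB

Weight each interval's intensity by its duration and average over T = 215 min:
Σ tᵢ·10^(Lᵢ/10) = 10·10^(57.3/10) + 40·10^(86.1/10) + 120·10^(72.2/10) + 45·10^(78.8/10) = 2.171e+10.
L_eq = 10·log₁₀(2.171e+10/215) = 80.04 dB.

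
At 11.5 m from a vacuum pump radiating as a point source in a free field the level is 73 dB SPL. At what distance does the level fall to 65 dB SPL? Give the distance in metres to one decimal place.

28.9 m

Point-source spreading drops the level by 20·log₁₀(r₂/r₁); inverting, r₂/r₁ = 10^(ΔL/20).
r₂ = 11.5·10^((73−65)/20) = 11.5·10^(8.0/20) = 28.89 m.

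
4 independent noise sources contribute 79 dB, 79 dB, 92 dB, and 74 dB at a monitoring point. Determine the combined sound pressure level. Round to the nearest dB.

92 dB

For uncorrelated sources the intensities add, so convert each level to linear form, sum, and take 10·log₁₀ of the total.
Σ 10^(L/10) = 10^(79/10) + 10^(79/10) + 10^(92/10) + 10^(74/10) = 1.769e+09.
L_total = 10·log₁₀(1.769e+09) = 92.48 dB.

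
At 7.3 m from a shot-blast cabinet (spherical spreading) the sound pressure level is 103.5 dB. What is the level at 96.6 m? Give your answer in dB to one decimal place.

Point-source attenuation: ΔL = 20·log₁₀(r₂/r₁) = 20·log₁₀(96.6/7.3) = 22.433 dB.
L₂ = 103.5 − 20·log₁₀(96.6/7.3) = 103.5 − 22.433 = 81.07 dB.

81.1 dB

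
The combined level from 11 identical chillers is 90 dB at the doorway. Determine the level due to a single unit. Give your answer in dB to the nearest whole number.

80 dB

Dividing the total intensity by 11 lowers the level by 10·log₁₀ 11 = 10.414 dB: L₁ = 90 − 10.414.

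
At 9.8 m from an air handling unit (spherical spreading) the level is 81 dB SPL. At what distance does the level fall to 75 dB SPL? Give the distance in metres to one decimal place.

Point-source spreading drops the level by 20·log₁₀(r₂/r₁); inverting, r₂/r₁ = 10^(ΔL/20).
r₂ = 9.8·10^((81−75)/20) = 9.8·10^(6.0/20) = 19.55 m.

19.6 m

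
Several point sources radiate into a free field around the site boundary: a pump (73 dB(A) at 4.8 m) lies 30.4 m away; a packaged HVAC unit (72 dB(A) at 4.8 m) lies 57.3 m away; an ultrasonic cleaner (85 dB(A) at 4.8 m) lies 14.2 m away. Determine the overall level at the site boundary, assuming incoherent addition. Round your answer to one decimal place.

Apply inverse-square spreading to bring every level to the receiver, then sum 10^(L/10).
pump: 73 − 20·log₁₀(30.4/4.8) = 73 − 16.03 = 56.97 dB(A).
packaged HVAC unit: 72 − 20·log₁₀(57.3/4.8) = 72 − 21.54 = 50.46 dB(A).
ultrasonic cleaner: 85 − 20·log₁₀(14.2/4.8) = 85 − 9.42 = 75.58 dB(A).
Σ 10^(L/10) = 3.674e+07 → L_total = 10·log₁₀(3.674e+07) = 75.65 dB(A).

75.7 dB(A)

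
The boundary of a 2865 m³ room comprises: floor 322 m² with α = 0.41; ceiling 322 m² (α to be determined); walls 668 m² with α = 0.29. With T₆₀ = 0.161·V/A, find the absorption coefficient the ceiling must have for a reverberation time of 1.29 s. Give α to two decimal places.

A = 0.161·V/T₆₀ = 0.161·2865/1.29 = 357.57 m² sabins.
Absorption from the other surfaces = 322·0.41 + 668·0.29 = 325.74 m², so the ceiling must supply 31.83 m² over 322 m².
α = 31.83/322 = 0.099.

0.10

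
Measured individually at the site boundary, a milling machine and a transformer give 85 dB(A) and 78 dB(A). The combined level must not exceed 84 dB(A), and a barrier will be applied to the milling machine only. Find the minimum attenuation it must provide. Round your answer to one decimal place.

Fixed contribution from the other source: Σ 10^(L/10) = 10^(78/10) = 6.310e+07 (78.00 dB(A)).
To meet 84 dB(A) overall, the treated milling machine may contribute at most 10^(84/10) − 6.310e+07 = 1.881e+08, i.e. 82.74 dB(A).
So the milling machine must be reduced from 85 to 82.74 dB(A): IL = 2.26 dB.

2.3 dB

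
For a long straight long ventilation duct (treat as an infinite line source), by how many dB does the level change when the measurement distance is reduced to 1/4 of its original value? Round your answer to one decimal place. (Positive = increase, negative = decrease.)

With cylindrical spreading the level changes by −10·log₁₀(r₂/r₁).
ΔL = −10·log₁₀(0.25) = +6.02 dB.

+6.0 dB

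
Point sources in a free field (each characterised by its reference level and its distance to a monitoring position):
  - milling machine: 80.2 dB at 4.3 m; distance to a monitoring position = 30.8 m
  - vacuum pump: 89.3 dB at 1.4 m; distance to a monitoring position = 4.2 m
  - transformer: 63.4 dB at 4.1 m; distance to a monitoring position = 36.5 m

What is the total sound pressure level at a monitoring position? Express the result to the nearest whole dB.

80 dB

Propagate each source to the receiver with L = L_ref − 20·log₁₀(r/r_ref), then add intensities.
milling machine: 80.2 − 20·log₁₀(30.8/4.3) = 80.2 − 17.10 = 63.10 dB.
vacuum pump: 89.3 − 20·log₁₀(4.2/1.4) = 89.3 − 9.54 = 79.76 dB.
transformer: 63.4 − 20·log₁₀(36.5/4.1) = 63.4 − 18.99 = 44.41 dB.
Σ 10^(L/10) = 9.664e+07 → L_total = 10·log₁₀(9.664e+07) = 79.85 dB.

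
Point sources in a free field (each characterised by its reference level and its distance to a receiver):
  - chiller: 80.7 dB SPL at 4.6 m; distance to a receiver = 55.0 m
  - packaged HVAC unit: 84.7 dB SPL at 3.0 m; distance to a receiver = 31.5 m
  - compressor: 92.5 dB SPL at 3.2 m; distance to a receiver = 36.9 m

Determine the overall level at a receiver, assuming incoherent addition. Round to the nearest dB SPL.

72 dB SPL

Apply inverse-square spreading to bring every level to the receiver, then sum 10^(L/10).
chiller: 80.7 − 20·log₁₀(55.0/4.6) = 80.7 − 21.55 = 59.15 dB SPL.
packaged HVAC unit: 84.7 − 20·log₁₀(31.5/3.0) = 84.7 − 20.42 = 64.28 dB SPL.
compressor: 92.5 − 20·log₁₀(36.9/3.2) = 92.5 − 21.24 = 71.26 dB SPL.
Σ 10^(L/10) = 1.687e+07 → L_total = 10·log₁₀(1.687e+07) = 72.27 dB SPL.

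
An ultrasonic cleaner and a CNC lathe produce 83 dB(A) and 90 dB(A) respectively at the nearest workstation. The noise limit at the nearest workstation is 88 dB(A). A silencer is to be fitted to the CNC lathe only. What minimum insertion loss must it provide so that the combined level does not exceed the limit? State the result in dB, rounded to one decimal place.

Everything except the CNC lathe sums to 10^(83/10) = 1.995e+08 in linear terms, 83.00 dB(A).
The limit corresponds to 10^(88/10) = 6.310e+08; subtracting the fixed part leaves 4.314e+08 for the CNC lathe, i.e. 86.35 dB(A).
So the CNC lathe must be reduced from 90 to 86.35 dB(A): IL = 3.65 dB.

3.7 dB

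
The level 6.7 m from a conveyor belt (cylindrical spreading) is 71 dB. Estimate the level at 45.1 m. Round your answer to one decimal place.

62.7 dB

Cylindrical spreading from a line source gives a 10·log₁₀(r₂/r₁) drop.
L₂ = 71 − 10·log₁₀(45.1/6.7) = 71 − 8.281 = 62.72 dB.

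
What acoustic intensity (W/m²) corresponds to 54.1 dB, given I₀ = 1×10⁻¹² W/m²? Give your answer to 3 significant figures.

L = 10·log₁₀(I/I₀) ⇒ I = I₀·10^(L/10) = 10⁻¹² × 10^5.41.

2.57e-07 W/m²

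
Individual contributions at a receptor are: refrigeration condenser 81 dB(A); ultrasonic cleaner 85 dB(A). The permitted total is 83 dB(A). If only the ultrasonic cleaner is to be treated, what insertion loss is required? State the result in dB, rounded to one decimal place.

6.3 dB

Everything except the ultrasonic cleaner sums to 10^(81/10) = 1.259e+08 in linear terms, 81.00 dB(A).
The limit corresponds to 10^(83/10) = 1.995e+08; subtracting the fixed part leaves 7.363e+07 for the ultrasonic cleaner, i.e. 78.67 dB(A).
So the ultrasonic cleaner must be reduced from 85 to 78.67 dB(A): IL = 6.33 dB.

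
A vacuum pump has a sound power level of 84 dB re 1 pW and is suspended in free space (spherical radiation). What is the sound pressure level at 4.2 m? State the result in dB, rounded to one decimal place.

The power spreads over a sphere of area 4π·r², so L_p = L_w − 10·log₁₀(4π·r²).
4π·r² = 221.7 m², 10·log₁₀ of that is 23.457 dB.
L_p = 84 − 23.457 = 60.54 dB.

60.5 dB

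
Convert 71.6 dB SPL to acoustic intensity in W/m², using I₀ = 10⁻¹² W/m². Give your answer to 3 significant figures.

L = 10·log₁₀(I/I₀) ⇒ I = I₀·10^(L/10) = 10⁻¹² × 10^7.16.

1.45e-05 W/m²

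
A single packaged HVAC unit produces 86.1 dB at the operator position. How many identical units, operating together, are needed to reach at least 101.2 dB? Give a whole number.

33

The shortfall is 101.2 − 86.1 = 15.1 dB, and N units add 10·log₁₀ N, so need 10·log₁₀ N ≥ 15.1.
N ≥ 10^(15.1/10) = 32.359, so N = 33.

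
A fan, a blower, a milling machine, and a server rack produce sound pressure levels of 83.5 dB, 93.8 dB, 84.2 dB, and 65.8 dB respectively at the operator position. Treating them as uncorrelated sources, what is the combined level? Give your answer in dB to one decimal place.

94.6 dB

Incoherent sources combine by intensity addition: L_total = 10·log₁₀(Σ 10^(L_i/10)).
Σ 10^(L/10) = 10^(83.5/10) + 10^(93.8/10) + 10^(84.2/10) + 10^(65.8/10) = 2.890e+09.
L_total = 10·log₁₀(2.890e+09) = 94.61 dB.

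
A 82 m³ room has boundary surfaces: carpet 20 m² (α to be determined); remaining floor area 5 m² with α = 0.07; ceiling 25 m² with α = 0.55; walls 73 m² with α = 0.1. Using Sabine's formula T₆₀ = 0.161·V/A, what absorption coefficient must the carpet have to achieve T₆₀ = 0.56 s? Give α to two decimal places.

0.11

From T₆₀ = 0.161·V/A, the target T₆₀ = 0.56 s needs A = 0.161·82/0.56 = 23.57 m².
Absorption from the other surfaces = 5·0.07 + 25·0.55 + 73·0.1 = 21.40 m², so the carpet must supply 2.17 m² over 20 m².
α = 2.17/20 = 0.109.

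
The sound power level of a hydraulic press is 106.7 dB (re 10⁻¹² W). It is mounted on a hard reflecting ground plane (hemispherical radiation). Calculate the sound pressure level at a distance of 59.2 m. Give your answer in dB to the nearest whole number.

The power spreads over a hemisphere of area 2π·r², so L_p = L_w − 10·log₁₀(2π·r²).
2π·r² = 2.202e+04 m², 10·log₁₀ of that is 43.428 dB.
L_p = 106.7 − 43.428 = 63.27 dB.

63 dB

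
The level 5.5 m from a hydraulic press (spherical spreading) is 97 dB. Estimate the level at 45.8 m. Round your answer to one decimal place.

Point-source attenuation: ΔL = 20·log₁₀(r₂/r₁) = 20·log₁₀(45.8/5.5) = 18.410 dB.
L₂ = 97 − 20·log₁₀(45.8/5.5) = 97 − 18.410 = 78.59 dB.

78.6 dB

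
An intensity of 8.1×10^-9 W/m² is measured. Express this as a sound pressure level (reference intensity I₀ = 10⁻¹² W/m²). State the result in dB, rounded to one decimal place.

Dividing by I₀ shifts the exponent by 12: I/I₀ = 8.1×10^3.
L = 10·(0.9085 + 3) = 39.08 dB.

39.1 dB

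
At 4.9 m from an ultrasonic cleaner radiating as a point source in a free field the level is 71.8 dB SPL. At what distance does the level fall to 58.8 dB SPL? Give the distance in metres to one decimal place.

Point-source spreading drops the level by 20·log₁₀(r₂/r₁); inverting, r₂/r₁ = 10^(ΔL/20).
r₂ = 4.9·10^((71.8−58.8)/20) = 4.9·10^(13.0/20) = 21.89 m.

21.9 m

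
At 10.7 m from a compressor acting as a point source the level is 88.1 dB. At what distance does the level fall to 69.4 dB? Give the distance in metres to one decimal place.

The 18.7 dB drop corresponds to a distance ratio of 10^(18.7/20) for a point source.
r₂ = 10.7·10^((88.1−69.4)/20) = 10.7·10^(18.7/20) = 92.13 m.

92.1 m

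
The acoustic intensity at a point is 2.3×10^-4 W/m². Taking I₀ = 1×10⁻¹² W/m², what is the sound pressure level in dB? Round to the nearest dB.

I/I₀ = 2.3×10^-4/10⁻¹² = 2.3×10^8, and L = 10·log₁₀(I/I₀).
L = 10·(0.3617 + 8) = 83.62 dB.

84 dB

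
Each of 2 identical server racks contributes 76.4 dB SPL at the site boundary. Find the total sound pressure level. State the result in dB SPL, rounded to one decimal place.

L_total = L₁ + 10·log₁₀ N for N identical incoherent sources.
L_total = 76.4 + 10·log₁₀(2) = 76.4 + 3.010 = 79.41 dB SPL.

79.4 dB SPL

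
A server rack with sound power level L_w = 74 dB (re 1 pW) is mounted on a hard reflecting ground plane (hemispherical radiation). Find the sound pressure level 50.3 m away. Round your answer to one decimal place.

Free-field hemispherical radiation: L_p = L_w − 10·log₁₀(2π·r²), r = 50.3 m.
2π·r² = 1.59e+04 m², 10·log₁₀ of that is 42.013 dB.
L_p = 74 − 42.013 = 31.99 dB.

32.0 dB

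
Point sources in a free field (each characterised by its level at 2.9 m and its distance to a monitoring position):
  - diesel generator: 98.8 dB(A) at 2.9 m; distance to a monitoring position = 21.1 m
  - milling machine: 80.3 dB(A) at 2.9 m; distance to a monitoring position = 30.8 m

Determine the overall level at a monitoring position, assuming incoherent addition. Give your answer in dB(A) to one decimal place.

81.6 dB(A)

First find each source's level at the receiver (point-source: −20·log₁₀(r/r_ref)), then combine on an intensity basis.
diesel generator: 98.8 − 20·log₁₀(21.1/2.9) = 98.8 − 17.24 = 81.56 dB(A).
milling machine: 80.3 − 20·log₁₀(30.8/2.9) = 80.3 − 20.52 = 59.78 dB(A).
Σ 10^(L/10) = 1.442e+08 → L_total = 10·log₁₀(1.442e+08) = 81.59 dB(A).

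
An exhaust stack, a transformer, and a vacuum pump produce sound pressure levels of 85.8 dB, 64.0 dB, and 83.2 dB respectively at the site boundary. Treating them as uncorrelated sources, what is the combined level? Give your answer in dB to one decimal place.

87.7 dB

Incoherent sources combine by intensity addition: L_total = 10·log₁₀(Σ 10^(L_i/10)).
Σ 10^(L/10) = 10^(85.8/10) + 10^(64.0/10) + 10^(83.2/10) = 5.916e+08.
L_total = 10·log₁₀(5.916e+08) = 87.72 dB.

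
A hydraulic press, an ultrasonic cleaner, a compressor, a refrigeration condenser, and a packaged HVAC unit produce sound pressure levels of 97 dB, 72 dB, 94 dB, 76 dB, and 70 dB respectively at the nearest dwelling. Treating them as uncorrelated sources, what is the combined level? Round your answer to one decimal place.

For uncorrelated sources the intensities add, so convert each level to linear form, sum, and take 10·log₁₀ of the total.
Σ 10^(L/10) = 10^(97/10) + 10^(72/10) + 10^(94/10) + 10^(76/10) + 10^(70/10) = 7.589e+09.
L_total = 10·log₁₀(7.589e+09) = 98.80 dB.

98.8 dB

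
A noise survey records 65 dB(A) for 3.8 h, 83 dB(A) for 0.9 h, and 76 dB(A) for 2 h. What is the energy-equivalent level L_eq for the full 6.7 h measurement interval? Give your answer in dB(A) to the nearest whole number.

The energy average is taken in the linear domain: L_eq = 10·log₁₀[(Σ tᵢ·10^(Lᵢ/10))/T], T = 6.7 h.
Σ tᵢ·10^(Lᵢ/10) = 3.8·10^(65/10) + 0.9·10^(83/10) + 2·10^(76/10) = 2.712e+08.
L_eq = 10·log₁₀(2.712e+08/6.7) = 76.07 dB(A).

76 dB(A)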